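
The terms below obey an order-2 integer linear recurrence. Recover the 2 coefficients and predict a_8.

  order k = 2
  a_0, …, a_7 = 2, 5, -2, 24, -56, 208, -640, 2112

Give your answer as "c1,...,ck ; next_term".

  a_2 = -2·5 + 4·2 = -2
  a_3 = -2·-2 + 4·5 = 24
  a_4 = -2·24 + 4·-2 = -56
  a_5 = -2·-56 + 4·24 = 208
  a_6 = -2·208 + 4·-56 = -640
  a_7 = -2·-640 + 4·208 = 2112
  a_8 = -2·2112 + 4·-640 = -6784

-2,4 ; -6784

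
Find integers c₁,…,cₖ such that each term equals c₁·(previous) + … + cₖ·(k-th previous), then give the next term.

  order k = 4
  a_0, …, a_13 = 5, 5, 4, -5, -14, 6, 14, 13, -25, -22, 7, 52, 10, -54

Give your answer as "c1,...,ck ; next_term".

  a_4 = -1·-5 + -1·4 + -2·5 + -1·5 = -14
  a_5 = -1·-14 + -1·-5 + -2·4 + -1·5 = 6
  a_6 = -1·6 + -1·-14 + -2·-5 + -1·4 = 14
  a_7 = -1·14 + -1·6 + -2·-14 + -1·-5 = 13
  a_8 = -1·13 + -1·14 + -2·6 + -1·-14 = -25
  a_9 = -1·-25 + -1·13 + -2·14 + -1·6 = -22
  a_10 = -1·-22 + -1·-25 + -2·13 + -1·14 = 7
  a_11 = -1·7 + -1·-22 + -2·-25 + -1·13 = 52
  a_12 = -1·52 + -1·7 + -2·-22 + -1·-25 = 10
  a_13 = -1·10 + -1·52 + -2·7 + -1·-22 = -54
  a_14 = -1·-54 + -1·10 + -2·52 + -1·7 = -67

-1,-1,-2,-1 ; -67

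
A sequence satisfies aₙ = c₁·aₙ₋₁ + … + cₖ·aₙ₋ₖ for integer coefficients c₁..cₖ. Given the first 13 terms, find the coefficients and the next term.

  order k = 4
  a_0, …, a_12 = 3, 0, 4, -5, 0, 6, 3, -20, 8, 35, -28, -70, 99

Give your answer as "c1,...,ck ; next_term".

-1,-2,-1,1 ; 104

  a_4 = -1·-5 + -2·4 + -1·0 + 1·3 = 0
  a_5 = -1·0 + -2·-5 + -1·4 + 1·0 = 6
  a_6 = -1·6 + -2·0 + -1·-5 + 1·4 = 3
  a_7 = -1·3 + -2·6 + -1·0 + 1·-5 = -20
  a_8 = -1·-20 + -2·3 + -1·6 + 1·0 = 8
  a_9 = -1·8 + -2·-20 + -1·3 + 1·6 = 35
  a_10 = -1·35 + -2·8 + -1·-20 + 1·3 = -28
  a_11 = -1·-28 + -2·35 + -1·8 + 1·-20 = -70
  a_12 = -1·-70 + -2·-28 + -1·35 + 1·8 = 99
  a_13 = -1·99 + -2·-70 + -1·-28 + 1·35 = 104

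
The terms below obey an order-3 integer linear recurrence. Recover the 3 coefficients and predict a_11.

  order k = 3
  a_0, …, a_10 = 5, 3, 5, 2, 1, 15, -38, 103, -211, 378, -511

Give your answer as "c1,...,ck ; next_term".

-3,-1,4 ; 311

  a_3 = -3·5 + -1·3 + 4·5 = 2
  a_4 = -3·2 + -1·5 + 4·3 = 1
  a_5 = -3·1 + -1·2 + 4·5 = 15
  a_6 = -3·15 + -1·1 + 4·2 = -38
  a_7 = -3·-38 + -1·15 + 4·1 = 103
  a_8 = -3·103 + -1·-38 + 4·15 = -211
  a_9 = -3·-211 + -1·103 + 4·-38 = 378
  a_10 = -3·378 + -1·-211 + 4·103 = -511
  a_11 = -3·-511 + -1·378 + 4·-211 = 311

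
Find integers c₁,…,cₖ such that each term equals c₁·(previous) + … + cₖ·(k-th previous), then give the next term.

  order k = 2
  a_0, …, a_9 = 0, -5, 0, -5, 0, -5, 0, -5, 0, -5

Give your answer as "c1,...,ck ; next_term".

0,1 ; 0

  a_2 = 0·-5 + 1·0 = 0
  a_3 = 0·0 + 1·-5 = -5
  a_4 = 0·-5 + 1·0 = 0
  a_5 = 0·0 + 1·-5 = -5
  a_6 = 0·-5 + 1·0 = 0
  a_7 = 0·0 + 1·-5 = -5
  a_8 = 0·-5 + 1·0 = 0
  a_9 = 0·0 + 1·-5 = -5
  a_10 = 0·-5 + 1·0 = 0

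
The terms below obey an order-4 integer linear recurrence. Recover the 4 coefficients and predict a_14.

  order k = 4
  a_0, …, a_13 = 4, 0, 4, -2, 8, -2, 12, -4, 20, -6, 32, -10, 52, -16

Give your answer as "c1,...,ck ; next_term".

0,1,0,1 ; 84

  a_4 = 0·-2 + 1·4 + 0·0 + 1·4 = 8
  a_5 = 0·8 + 1·-2 + 0·4 + 1·0 = -2
  a_6 = 0·-2 + 1·8 + 0·-2 + 1·4 = 12
  a_7 = 0·12 + 1·-2 + 0·8 + 1·-2 = -4
  a_8 = 0·-4 + 1·12 + 0·-2 + 1·8 = 20
  a_9 = 0·20 + 1·-4 + 0·12 + 1·-2 = -6
  a_10 = 0·-6 + 1·20 + 0·-4 + 1·12 = 32
  a_11 = 0·32 + 1·-6 + 0·20 + 1·-4 = -10
  a_12 = 0·-10 + 1·32 + 0·-6 + 1·20 = 52
  a_13 = 0·52 + 1·-10 + 0·32 + 1·-6 = -16
  a_14 = 0·-16 + 1·52 + 0·-10 + 1·32 = 84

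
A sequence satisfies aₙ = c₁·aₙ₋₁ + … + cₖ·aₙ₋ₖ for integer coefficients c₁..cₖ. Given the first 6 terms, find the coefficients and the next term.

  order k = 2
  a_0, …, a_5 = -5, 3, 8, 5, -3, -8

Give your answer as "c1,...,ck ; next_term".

1,-1 ; -5

  a_2 = 1·3 + -1·-5 = 8
  a_3 = 1·8 + -1·3 = 5
  a_4 = 1·5 + -1·8 = -3
  a_5 = 1·-3 + -1·5 = -8
  a_6 = 1·-8 + -1·-3 = -5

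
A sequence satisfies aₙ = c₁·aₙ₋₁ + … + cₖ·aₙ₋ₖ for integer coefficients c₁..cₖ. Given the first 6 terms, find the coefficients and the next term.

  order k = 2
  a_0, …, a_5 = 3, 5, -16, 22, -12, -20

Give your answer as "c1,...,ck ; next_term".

-2,-2 ; 64

  a_2 = -2·5 + -2·3 = -16
  a_3 = -2·-16 + -2·5 = 22
  a_4 = -2·22 + -2·-16 = -12
  a_5 = -2·-12 + -2·22 = -20
  a_6 = -2·-20 + -2·-12 = 64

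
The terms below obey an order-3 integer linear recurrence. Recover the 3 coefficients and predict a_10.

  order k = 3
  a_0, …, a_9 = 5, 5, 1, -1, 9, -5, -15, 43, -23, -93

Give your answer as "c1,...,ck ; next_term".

  a_3 = -1·1 + -2·5 + 2·5 = -1
  a_4 = -1·-1 + -2·1 + 2·5 = 9
  a_5 = -1·9 + -2·-1 + 2·1 = -5
  a_6 = -1·-5 + -2·9 + 2·-1 = -15
  a_7 = -1·-15 + -2·-5 + 2·9 = 43
  a_8 = -1·43 + -2·-15 + 2·-5 = -23
  a_9 = -1·-23 + -2·43 + 2·-15 = -93
  a_10 = -1·-93 + -2·-23 + 2·43 = 225

-1,-2,2 ; 225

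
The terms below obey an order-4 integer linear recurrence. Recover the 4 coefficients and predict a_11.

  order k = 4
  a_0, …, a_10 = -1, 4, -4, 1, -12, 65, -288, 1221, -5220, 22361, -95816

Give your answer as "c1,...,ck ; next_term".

  a_4 = -4·1 + 1·-4 + 0·4 + 4·-1 = -12
  a_5 = -4·-12 + 1·1 + 0·-4 + 4·4 = 65
  a_6 = -4·65 + 1·-12 + 0·1 + 4·-4 = -288
  a_7 = -4·-288 + 1·65 + 0·-12 + 4·1 = 1221
  a_8 = -4·1221 + 1·-288 + 0·65 + 4·-12 = -5220
  a_9 = -4·-5220 + 1·1221 + 0·-288 + 4·65 = 22361
  a_10 = -4·22361 + 1·-5220 + 0·1221 + 4·-288 = -95816
  a_11 = -4·-95816 + 1·22361 + 0·-5220 + 4·1221 = 410509

-4,1,0,4 ; 410509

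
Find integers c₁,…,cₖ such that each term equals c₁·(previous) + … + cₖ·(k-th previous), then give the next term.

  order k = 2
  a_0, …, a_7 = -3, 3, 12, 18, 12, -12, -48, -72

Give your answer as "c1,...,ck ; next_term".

  a_2 = 2·3 + -2·-3 = 12
  a_3 = 2·12 + -2·3 = 18
  a_4 = 2·18 + -2·12 = 12
  a_5 = 2·12 + -2·18 = -12
  a_6 = 2·-12 + -2·12 = -48
  a_7 = 2·-48 + -2·-12 = -72
  a_8 = 2·-72 + -2·-48 = -48

2,-2 ; -48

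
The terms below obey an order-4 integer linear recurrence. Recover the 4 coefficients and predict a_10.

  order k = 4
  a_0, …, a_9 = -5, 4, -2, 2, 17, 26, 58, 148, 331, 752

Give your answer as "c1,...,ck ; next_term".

2,0,2,-1 ; 1742

  a_4 = 2·2 + 0·-2 + 2·4 + -1·-5 = 17
  a_5 = 2·17 + 0·2 + 2·-2 + -1·4 = 26
  a_6 = 2·26 + 0·17 + 2·2 + -1·-2 = 58
  a_7 = 2·58 + 0·26 + 2·17 + -1·2 = 148
  a_8 = 2·148 + 0·58 + 2·26 + -1·17 = 331
  a_9 = 2·331 + 0·148 + 2·58 + -1·26 = 752
  a_10 = 2·752 + 0·331 + 2·148 + -1·58 = 1742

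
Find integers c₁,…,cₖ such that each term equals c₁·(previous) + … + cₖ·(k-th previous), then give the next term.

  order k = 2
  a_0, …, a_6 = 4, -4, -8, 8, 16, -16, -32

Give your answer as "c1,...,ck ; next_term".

0,-2 ; 32

  a_2 = 0·-4 + -2·4 = -8
  a_3 = 0·-8 + -2·-4 = 8
  a_4 = 0·8 + -2·-8 = 16
  a_5 = 0·16 + -2·8 = -16
  a_6 = 0·-16 + -2·16 = -32
  a_7 = 0·-32 + -2·-16 = 32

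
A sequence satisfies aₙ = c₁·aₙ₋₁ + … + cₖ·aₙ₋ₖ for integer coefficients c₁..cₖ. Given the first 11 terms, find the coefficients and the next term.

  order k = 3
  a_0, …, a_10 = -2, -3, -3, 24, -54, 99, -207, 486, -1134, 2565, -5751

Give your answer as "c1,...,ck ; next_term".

-3,-3,-3 ; 12960

  a_3 = -3·-3 + -3·-3 + -3·-2 = 24
  a_4 = -3·24 + -3·-3 + -3·-3 = -54
  a_5 = -3·-54 + -3·24 + -3·-3 = 99
  a_6 = -3·99 + -3·-54 + -3·24 = -207
  a_7 = -3·-207 + -3·99 + -3·-54 = 486
  a_8 = -3·486 + -3·-207 + -3·99 = -1134
  a_9 = -3·-1134 + -3·486 + -3·-207 = 2565
  a_10 = -3·2565 + -3·-1134 + -3·486 = -5751
  a_11 = -3·-5751 + -3·2565 + -3·-1134 = 12960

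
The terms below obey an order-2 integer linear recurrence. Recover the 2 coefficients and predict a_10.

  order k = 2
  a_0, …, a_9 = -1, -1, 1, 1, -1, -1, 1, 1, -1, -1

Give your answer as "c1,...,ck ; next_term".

  a_2 = 0·-1 + -1·-1 = 1
  a_3 = 0·1 + -1·-1 = 1
  a_4 = 0·1 + -1·1 = -1
  a_5 = 0·-1 + -1·1 = -1
  a_6 = 0·-1 + -1·-1 = 1
  a_7 = 0·1 + -1·-1 = 1
  a_8 = 0·1 + -1·1 = -1
  a_9 = 0·-1 + -1·1 = -1
  a_10 = 0·-1 + -1·-1 = 1

0,-1 ; 1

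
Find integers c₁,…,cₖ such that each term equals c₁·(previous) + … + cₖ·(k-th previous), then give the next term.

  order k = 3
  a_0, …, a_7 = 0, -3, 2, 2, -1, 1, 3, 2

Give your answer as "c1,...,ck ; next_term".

  a_3 = 1·2 + 0·-3 + 1·0 = 2
  a_4 = 1·2 + 0·2 + 1·-3 = -1
  a_5 = 1·-1 + 0·2 + 1·2 = 1
  a_6 = 1·1 + 0·-1 + 1·2 = 3
  a_7 = 1·3 + 0·1 + 1·-1 = 2
  a_8 = 1·2 + 0·3 + 1·1 = 3

1,0,1 ; 3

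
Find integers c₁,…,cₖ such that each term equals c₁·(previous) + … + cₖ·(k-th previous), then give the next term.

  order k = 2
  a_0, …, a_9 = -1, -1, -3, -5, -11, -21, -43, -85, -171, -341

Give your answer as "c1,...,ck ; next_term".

1,2 ; -683

  a_2 = 1·-1 + 2·-1 = -3
  a_3 = 1·-3 + 2·-1 = -5
  a_4 = 1·-5 + 2·-3 = -11
  a_5 = 1·-11 + 2·-5 = -21
  a_6 = 1·-21 + 2·-11 = -43
  a_7 = 1·-43 + 2·-21 = -85
  a_8 = 1·-85 + 2·-43 = -171
  a_9 = 1·-171 + 2·-85 = -341
  a_10 = 1·-341 + 2·-171 = -683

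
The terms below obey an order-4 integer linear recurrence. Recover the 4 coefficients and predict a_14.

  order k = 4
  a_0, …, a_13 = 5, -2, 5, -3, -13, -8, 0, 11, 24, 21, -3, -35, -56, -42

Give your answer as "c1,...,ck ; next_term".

  a_4 = 1·-3 + -1·5 + 0·-2 + -1·5 = -13
  a_5 = 1·-13 + -1·-3 + 0·5 + -1·-2 = -8
  a_6 = 1·-8 + -1·-13 + 0·-3 + -1·5 = 0
  a_7 = 1·0 + -1·-8 + 0·-13 + -1·-3 = 11
  a_8 = 1·11 + -1·0 + 0·-8 + -1·-13 = 24
  a_9 = 1·24 + -1·11 + 0·0 + -1·-8 = 21
  a_10 = 1·21 + -1·24 + 0·11 + -1·0 = -3
  a_11 = 1·-3 + -1·21 + 0·24 + -1·11 = -35
  a_12 = 1·-35 + -1·-3 + 0·21 + -1·24 = -56
  a_13 = 1·-56 + -1·-35 + 0·-3 + -1·21 = -42
  a_14 = 1·-42 + -1·-56 + 0·-35 + -1·-3 = 17

1,-1,0,-1 ; 17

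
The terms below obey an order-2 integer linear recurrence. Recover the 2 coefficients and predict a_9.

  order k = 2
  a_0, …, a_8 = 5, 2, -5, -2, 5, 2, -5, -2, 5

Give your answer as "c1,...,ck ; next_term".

0,-1 ; 2

  a_2 = 0·2 + -1·5 = -5
  a_3 = 0·-5 + -1·2 = -2
  a_4 = 0·-2 + -1·-5 = 5
  a_5 = 0·5 + -1·-2 = 2
  a_6 = 0·2 + -1·5 = -5
  a_7 = 0·-5 + -1·2 = -2
  a_8 = 0·-2 + -1·-5 = 5
  a_9 = 0·5 + -1·-2 = 2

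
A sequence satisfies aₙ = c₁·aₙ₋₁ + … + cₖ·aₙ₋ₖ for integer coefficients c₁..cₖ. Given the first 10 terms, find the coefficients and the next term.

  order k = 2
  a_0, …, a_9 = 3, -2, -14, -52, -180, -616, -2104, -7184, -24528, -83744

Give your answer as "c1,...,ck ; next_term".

4,-2 ; -285920

  a_2 = 4·-2 + -2·3 = -14
  a_3 = 4·-14 + -2·-2 = -52
  a_4 = 4·-52 + -2·-14 = -180
  a_5 = 4·-180 + -2·-52 = -616
  a_6 = 4·-616 + -2·-180 = -2104
  a_7 = 4·-2104 + -2·-616 = -7184
  a_8 = 4·-7184 + -2·-2104 = -24528
  a_9 = 4·-24528 + -2·-7184 = -83744
  a_10 = 4·-83744 + -2·-24528 = -285920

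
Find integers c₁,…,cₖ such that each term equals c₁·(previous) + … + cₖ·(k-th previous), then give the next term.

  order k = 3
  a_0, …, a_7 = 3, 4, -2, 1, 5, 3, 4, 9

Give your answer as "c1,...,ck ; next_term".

1,0,1 ; 12

  a_3 = 1·-2 + 0·4 + 1·3 = 1
  a_4 = 1·1 + 0·-2 + 1·4 = 5
  a_5 = 1·5 + 0·1 + 1·-2 = 3
  a_6 = 1·3 + 0·5 + 1·1 = 4
  a_7 = 1·4 + 0·3 + 1·5 = 9
  a_8 = 1·9 + 0·4 + 1·3 = 12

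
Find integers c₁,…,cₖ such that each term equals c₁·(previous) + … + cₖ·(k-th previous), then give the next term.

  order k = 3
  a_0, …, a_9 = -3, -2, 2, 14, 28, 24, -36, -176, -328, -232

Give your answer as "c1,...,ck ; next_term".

  a_3 = 2·2 + -2·-2 + -2·-3 = 14
  a_4 = 2·14 + -2·2 + -2·-2 = 28
  a_5 = 2·28 + -2·14 + -2·2 = 24
  a_6 = 2·24 + -2·28 + -2·14 = -36
  a_7 = 2·-36 + -2·24 + -2·28 = -176
  a_8 = 2·-176 + -2·-36 + -2·24 = -328
  a_9 = 2·-328 + -2·-176 + -2·-36 = -232
  a_10 = 2·-232 + -2·-328 + -2·-176 = 544

2,-2,-2 ; 544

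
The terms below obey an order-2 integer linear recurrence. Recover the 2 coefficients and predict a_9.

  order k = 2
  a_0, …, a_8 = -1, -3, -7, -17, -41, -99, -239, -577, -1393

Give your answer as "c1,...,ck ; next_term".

2,1 ; -3363

  a_2 = 2·-3 + 1·-1 = -7
  a_3 = 2·-7 + 1·-3 = -17
  a_4 = 2·-17 + 1·-7 = -41
  a_5 = 2·-41 + 1·-17 = -99
  a_6 = 2·-99 + 1·-41 = -239
  a_7 = 2·-239 + 1·-99 = -577
  a_8 = 2·-577 + 1·-239 = -1393
  a_9 = 2·-1393 + 1·-577 = -3363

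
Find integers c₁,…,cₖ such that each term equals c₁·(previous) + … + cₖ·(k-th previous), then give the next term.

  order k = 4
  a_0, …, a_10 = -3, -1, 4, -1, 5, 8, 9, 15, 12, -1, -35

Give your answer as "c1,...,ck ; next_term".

2,0,-1,-2 ; -112

  a_4 = 2·-1 + 0·4 + -1·-1 + -2·-3 = 5
  a_5 = 2·5 + 0·-1 + -1·4 + -2·-1 = 8
  a_6 = 2·8 + 0·5 + -1·-1 + -2·4 = 9
  a_7 = 2·9 + 0·8 + -1·5 + -2·-1 = 15
  a_8 = 2·15 + 0·9 + -1·8 + -2·5 = 12
  a_9 = 2·12 + 0·15 + -1·9 + -2·8 = -1
  a_10 = 2·-1 + 0·12 + -1·15 + -2·9 = -35
  a_11 = 2·-35 + 0·-1 + -1·12 + -2·15 = -112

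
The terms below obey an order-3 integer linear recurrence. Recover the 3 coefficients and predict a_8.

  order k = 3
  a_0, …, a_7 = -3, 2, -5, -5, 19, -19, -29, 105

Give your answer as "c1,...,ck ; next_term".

-1,-2,2 ; -85

  a_3 = -1·-5 + -2·2 + 2·-3 = -5
  a_4 = -1·-5 + -2·-5 + 2·2 = 19
  a_5 = -1·19 + -2·-5 + 2·-5 = -19
  a_6 = -1·-19 + -2·19 + 2·-5 = -29
  a_7 = -1·-29 + -2·-19 + 2·19 = 105
  a_8 = -1·105 + -2·-29 + 2·-19 = -85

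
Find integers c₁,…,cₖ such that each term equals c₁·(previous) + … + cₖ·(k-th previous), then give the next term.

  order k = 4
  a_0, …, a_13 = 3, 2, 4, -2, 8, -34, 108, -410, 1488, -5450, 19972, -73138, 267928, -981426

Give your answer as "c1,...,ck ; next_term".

  a_4 = -3·-2 + 3·4 + 1·2 + -4·3 = 8
  a_5 = -3·8 + 3·-2 + 1·4 + -4·2 = -34
  a_6 = -3·-34 + 3·8 + 1·-2 + -4·4 = 108
  a_7 = -3·108 + 3·-34 + 1·8 + -4·-2 = -410
  a_8 = -3·-410 + 3·108 + 1·-34 + -4·8 = 1488
  a_9 = -3·1488 + 3·-410 + 1·108 + -4·-34 = -5450
  a_10 = -3·-5450 + 3·1488 + 1·-410 + -4·108 = 19972
  a_11 = -3·19972 + 3·-5450 + 1·1488 + -4·-410 = -73138
  a_12 = -3·-73138 + 3·19972 + 1·-5450 + -4·1488 = 267928
  a_13 = -3·267928 + 3·-73138 + 1·19972 + -4·-5450 = -981426
  a_14 = -3·-981426 + 3·267928 + 1·-73138 + -4·19972 = 3595036

-3,3,1,-4 ; 3595036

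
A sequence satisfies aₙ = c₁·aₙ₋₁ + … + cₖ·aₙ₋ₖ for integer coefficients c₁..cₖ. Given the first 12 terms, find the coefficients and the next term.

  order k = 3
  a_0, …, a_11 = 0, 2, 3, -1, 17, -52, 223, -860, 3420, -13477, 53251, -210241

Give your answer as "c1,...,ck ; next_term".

-3,4,1 ; 830250

  a_3 = -3·3 + 4·2 + 1·0 = -1
  a_4 = -3·-1 + 4·3 + 1·2 = 17
  a_5 = -3·17 + 4·-1 + 1·3 = -52
  a_6 = -3·-52 + 4·17 + 1·-1 = 223
  a_7 = -3·223 + 4·-52 + 1·17 = -860
  a_8 = -3·-860 + 4·223 + 1·-52 = 3420
  a_9 = -3·3420 + 4·-860 + 1·223 = -13477
  a_10 = -3·-13477 + 4·3420 + 1·-860 = 53251
  a_11 = -3·53251 + 4·-13477 + 1·3420 = -210241
  a_12 = -3·-210241 + 4·53251 + 1·-13477 = 830250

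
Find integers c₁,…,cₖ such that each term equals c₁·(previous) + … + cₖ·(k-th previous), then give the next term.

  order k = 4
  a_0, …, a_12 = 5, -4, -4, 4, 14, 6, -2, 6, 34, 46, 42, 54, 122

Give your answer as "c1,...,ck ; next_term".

  a_4 = 1·4 + 0·-4 + 0·-4 + 2·5 = 14
  a_5 = 1·14 + 0·4 + 0·-4 + 2·-4 = 6
  a_6 = 1·6 + 0·14 + 0·4 + 2·-4 = -2
  a_7 = 1·-2 + 0·6 + 0·14 + 2·4 = 6
  a_8 = 1·6 + 0·-2 + 0·6 + 2·14 = 34
  a_9 = 1·34 + 0·6 + 0·-2 + 2·6 = 46
  a_10 = 1·46 + 0·34 + 0·6 + 2·-2 = 42
  a_11 = 1·42 + 0·46 + 0·34 + 2·6 = 54
  a_12 = 1·54 + 0·42 + 0·46 + 2·34 = 122
  a_13 = 1·122 + 0·54 + 0·42 + 2·46 = 214

1,0,0,2 ; 214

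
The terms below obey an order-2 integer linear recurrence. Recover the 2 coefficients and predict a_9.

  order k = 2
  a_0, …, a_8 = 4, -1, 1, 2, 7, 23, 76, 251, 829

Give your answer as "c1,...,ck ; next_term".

3,1 ; 2738

  a_2 = 3·-1 + 1·4 = 1
  a_3 = 3·1 + 1·-1 = 2
  a_4 = 3·2 + 1·1 = 7
  a_5 = 3·7 + 1·2 = 23
  a_6 = 3·23 + 1·7 = 76
  a_7 = 3·76 + 1·23 = 251
  a_8 = 3·251 + 1·76 = 829
  a_9 = 3·829 + 1·251 = 2738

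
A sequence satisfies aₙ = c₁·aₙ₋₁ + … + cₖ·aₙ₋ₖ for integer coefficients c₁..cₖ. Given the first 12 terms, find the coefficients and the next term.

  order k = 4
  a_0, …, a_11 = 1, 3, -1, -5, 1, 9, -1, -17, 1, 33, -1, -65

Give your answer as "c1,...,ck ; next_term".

  a_4 = 0·-5 + -3·-1 + 0·3 + -2·1 = 1
  a_5 = 0·1 + -3·-5 + 0·-1 + -2·3 = 9
  a_6 = 0·9 + -3·1 + 0·-5 + -2·-1 = -1
  a_7 = 0·-1 + -3·9 + 0·1 + -2·-5 = -17
  a_8 = 0·-17 + -3·-1 + 0·9 + -2·1 = 1
  a_9 = 0·1 + -3·-17 + 0·-1 + -2·9 = 33
  a_10 = 0·33 + -3·1 + 0·-17 + -2·-1 = -1
  a_11 = 0·-1 + -3·33 + 0·1 + -2·-17 = -65
  a_12 = 0·-65 + -3·-1 + 0·33 + -2·1 = 1

0,-3,0,-2 ; 1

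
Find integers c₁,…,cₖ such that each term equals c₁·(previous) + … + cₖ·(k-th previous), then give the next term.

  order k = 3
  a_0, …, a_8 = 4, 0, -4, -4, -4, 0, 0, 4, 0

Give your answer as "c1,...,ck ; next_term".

  a_3 = 0·-4 + 1·0 + -1·4 = -4
  a_4 = 0·-4 + 1·-4 + -1·0 = -4
  a_5 = 0·-4 + 1·-4 + -1·-4 = 0
  a_6 = 0·0 + 1·-4 + -1·-4 = 0
  a_7 = 0·0 + 1·0 + -1·-4 = 4
  a_8 = 0·4 + 1·0 + -1·0 = 0
  a_9 = 0·0 + 1·4 + -1·0 = 4

0,1,-1 ; 4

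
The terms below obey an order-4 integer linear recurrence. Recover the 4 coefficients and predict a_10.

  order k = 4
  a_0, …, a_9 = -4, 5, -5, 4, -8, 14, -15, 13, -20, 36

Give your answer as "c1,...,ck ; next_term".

  a_4 = -1·4 + -1·-5 + -1·5 + 1·-4 = -8
  a_5 = -1·-8 + -1·4 + -1·-5 + 1·5 = 14
  a_6 = -1·14 + -1·-8 + -1·4 + 1·-5 = -15
  a_7 = -1·-15 + -1·14 + -1·-8 + 1·4 = 13
  a_8 = -1·13 + -1·-15 + -1·14 + 1·-8 = -20
  a_9 = -1·-20 + -1·13 + -1·-15 + 1·14 = 36
  a_10 = -1·36 + -1·-20 + -1·13 + 1·-15 = -44

-1,-1,-1,1 ; -44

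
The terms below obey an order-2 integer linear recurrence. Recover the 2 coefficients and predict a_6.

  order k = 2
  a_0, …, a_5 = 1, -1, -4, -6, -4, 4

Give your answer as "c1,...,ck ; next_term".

  a_2 = 2·-1 + -2·1 = -4
  a_3 = 2·-4 + -2·-1 = -6
  a_4 = 2·-6 + -2·-4 = -4
  a_5 = 2·-4 + -2·-6 = 4
  a_6 = 2·4 + -2·-4 = 16

2,-2 ; 16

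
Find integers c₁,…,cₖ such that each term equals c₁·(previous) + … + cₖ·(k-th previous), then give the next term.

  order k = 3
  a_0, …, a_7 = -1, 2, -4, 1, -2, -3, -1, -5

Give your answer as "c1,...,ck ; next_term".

0,1,1 ; -4

  a_3 = 0·-4 + 1·2 + 1·-1 = 1
  a_4 = 0·1 + 1·-4 + 1·2 = -2
  a_5 = 0·-2 + 1·1 + 1·-4 = -3
  a_6 = 0·-3 + 1·-2 + 1·1 = -1
  a_7 = 0·-1 + 1·-3 + 1·-2 = -5
  a_8 = 0·-5 + 1·-1 + 1·-3 = -4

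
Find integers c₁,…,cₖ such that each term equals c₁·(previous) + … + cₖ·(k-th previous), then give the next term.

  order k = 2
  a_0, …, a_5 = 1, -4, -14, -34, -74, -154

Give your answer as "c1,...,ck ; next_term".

3,-2 ; -314

  a_2 = 3·-4 + -2·1 = -14
  a_3 = 3·-14 + -2·-4 = -34
  a_4 = 3·-34 + -2·-14 = -74
  a_5 = 3·-74 + -2·-34 = -154
  a_6 = 3·-154 + -2·-74 = -314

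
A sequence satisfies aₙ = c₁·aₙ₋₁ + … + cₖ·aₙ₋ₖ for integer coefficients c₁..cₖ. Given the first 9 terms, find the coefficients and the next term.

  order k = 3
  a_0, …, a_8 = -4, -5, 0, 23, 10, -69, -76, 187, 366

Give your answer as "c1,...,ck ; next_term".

  a_3 = 0·0 + -3·-5 + -2·-4 = 23
  a_4 = 0·23 + -3·0 + -2·-5 = 10
  a_5 = 0·10 + -3·23 + -2·0 = -69
  a_6 = 0·-69 + -3·10 + -2·23 = -76
  a_7 = 0·-76 + -3·-69 + -2·10 = 187
  a_8 = 0·187 + -3·-76 + -2·-69 = 366
  a_9 = 0·366 + -3·187 + -2·-76 = -409

0,-3,-2 ; -409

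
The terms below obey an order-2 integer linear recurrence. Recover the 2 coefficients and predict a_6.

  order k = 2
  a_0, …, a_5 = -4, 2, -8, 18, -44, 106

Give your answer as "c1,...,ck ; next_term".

  a_2 = -2·2 + 1·-4 = -8
  a_3 = -2·-8 + 1·2 = 18
  a_4 = -2·18 + 1·-8 = -44
  a_5 = -2·-44 + 1·18 = 106
  a_6 = -2·106 + 1·-44 = -256

-2,1 ; -256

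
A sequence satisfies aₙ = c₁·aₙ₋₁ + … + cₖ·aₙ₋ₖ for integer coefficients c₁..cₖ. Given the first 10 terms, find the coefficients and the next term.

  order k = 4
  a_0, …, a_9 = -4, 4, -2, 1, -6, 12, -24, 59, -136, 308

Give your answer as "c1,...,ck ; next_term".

  a_4 = -2·1 + 0·-2 + -2·4 + -1·-4 = -6
  a_5 = -2·-6 + 0·1 + -2·-2 + -1·4 = 12
  a_6 = -2·12 + 0·-6 + -2·1 + -1·-2 = -24
  a_7 = -2·-24 + 0·12 + -2·-6 + -1·1 = 59
  a_8 = -2·59 + 0·-24 + -2·12 + -1·-6 = -136
  a_9 = -2·-136 + 0·59 + -2·-24 + -1·12 = 308
  a_10 = -2·308 + 0·-136 + -2·59 + -1·-24 = -710

-2,0,-2,-1 ; -710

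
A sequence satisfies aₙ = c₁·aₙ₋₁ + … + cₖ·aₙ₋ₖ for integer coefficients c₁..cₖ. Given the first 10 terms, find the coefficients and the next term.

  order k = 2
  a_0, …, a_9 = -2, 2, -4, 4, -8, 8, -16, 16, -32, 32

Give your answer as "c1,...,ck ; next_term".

  a_2 = 0·2 + 2·-2 = -4
  a_3 = 0·-4 + 2·2 = 4
  a_4 = 0·4 + 2·-4 = -8
  a_5 = 0·-8 + 2·4 = 8
  a_6 = 0·8 + 2·-8 = -16
  a_7 = 0·-16 + 2·8 = 16
  a_8 = 0·16 + 2·-16 = -32
  a_9 = 0·-32 + 2·16 = 32
  a_10 = 0·32 + 2·-32 = -64

0,2 ; -64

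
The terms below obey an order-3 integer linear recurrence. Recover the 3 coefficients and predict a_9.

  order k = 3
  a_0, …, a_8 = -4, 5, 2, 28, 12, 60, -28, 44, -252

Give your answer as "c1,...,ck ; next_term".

1,2,-4 ; -52

  a_3 = 1·2 + 2·5 + -4·-4 = 28
  a_4 = 1·28 + 2·2 + -4·5 = 12
  a_5 = 1·12 + 2·28 + -4·2 = 60
  a_6 = 1·60 + 2·12 + -4·28 = -28
  a_7 = 1·-28 + 2·60 + -4·12 = 44
  a_8 = 1·44 + 2·-28 + -4·60 = -252
  a_9 = 1·-252 + 2·44 + -4·-28 = -52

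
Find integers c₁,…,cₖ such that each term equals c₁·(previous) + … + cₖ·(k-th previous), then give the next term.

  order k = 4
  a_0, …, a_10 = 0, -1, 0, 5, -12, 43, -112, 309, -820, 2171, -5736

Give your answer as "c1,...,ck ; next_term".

-2,3,2,-4 ; 15109

  a_4 = -2·5 + 3·0 + 2·-1 + -4·0 = -12
  a_5 = -2·-12 + 3·5 + 2·0 + -4·-1 = 43
  a_6 = -2·43 + 3·-12 + 2·5 + -4·0 = -112
  a_7 = -2·-112 + 3·43 + 2·-12 + -4·5 = 309
  a_8 = -2·309 + 3·-112 + 2·43 + -4·-12 = -820
  a_9 = -2·-820 + 3·309 + 2·-112 + -4·43 = 2171
  a_10 = -2·2171 + 3·-820 + 2·309 + -4·-112 = -5736
  a_11 = -2·-5736 + 3·2171 + 2·-820 + -4·309 = 15109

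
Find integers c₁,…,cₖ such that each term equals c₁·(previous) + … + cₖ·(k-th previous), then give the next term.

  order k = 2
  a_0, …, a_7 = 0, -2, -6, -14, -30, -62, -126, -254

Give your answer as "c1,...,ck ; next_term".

3,-2 ; -510

  a_2 = 3·-2 + -2·0 = -6
  a_3 = 3·-6 + -2·-2 = -14
  a_4 = 3·-14 + -2·-6 = -30
  a_5 = 3·-30 + -2·-14 = -62
  a_6 = 3·-62 + -2·-30 = -126
  a_7 = 3·-126 + -2·-62 = -254
  a_8 = 3·-254 + -2·-126 = -510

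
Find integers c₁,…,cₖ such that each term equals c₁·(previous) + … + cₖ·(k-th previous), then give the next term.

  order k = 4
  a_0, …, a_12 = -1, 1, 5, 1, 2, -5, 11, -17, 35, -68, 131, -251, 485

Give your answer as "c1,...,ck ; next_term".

  a_4 = -1·1 + 1·5 + -1·1 + 1·-1 = 2
  a_5 = -1·2 + 1·1 + -1·5 + 1·1 = -5
  a_6 = -1·-5 + 1·2 + -1·1 + 1·5 = 11
  a_7 = -1·11 + 1·-5 + -1·2 + 1·1 = -17
  a_8 = -1·-17 + 1·11 + -1·-5 + 1·2 = 35
  a_9 = -1·35 + 1·-17 + -1·11 + 1·-5 = -68
  a_10 = -1·-68 + 1·35 + -1·-17 + 1·11 = 131
  a_11 = -1·131 + 1·-68 + -1·35 + 1·-17 = -251
  a_12 = -1·-251 + 1·131 + -1·-68 + 1·35 = 485
  a_13 = -1·485 + 1·-251 + -1·131 + 1·-68 = -935

-1,1,-1,1 ; -935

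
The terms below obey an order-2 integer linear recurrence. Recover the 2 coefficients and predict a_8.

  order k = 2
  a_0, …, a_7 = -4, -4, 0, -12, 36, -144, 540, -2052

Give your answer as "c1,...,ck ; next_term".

  a_2 = -3·-4 + 3·-4 = 0
  a_3 = -3·0 + 3·-4 = -12
  a_4 = -3·-12 + 3·0 = 36
  a_5 = -3·36 + 3·-12 = -144
  a_6 = -3·-144 + 3·36 = 540
  a_7 = -3·540 + 3·-144 = -2052
  a_8 = -3·-2052 + 3·540 = 7776

-3,3 ; 7776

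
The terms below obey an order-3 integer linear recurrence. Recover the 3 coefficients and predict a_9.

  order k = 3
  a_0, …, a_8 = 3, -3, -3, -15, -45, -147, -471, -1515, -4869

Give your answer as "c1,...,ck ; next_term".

3,1,-1 ; -15651

  a_3 = 3·-3 + 1·-3 + -1·3 = -15
  a_4 = 3·-15 + 1·-3 + -1·-3 = -45
  a_5 = 3·-45 + 1·-15 + -1·-3 = -147
  a_6 = 3·-147 + 1·-45 + -1·-15 = -471
  a_7 = 3·-471 + 1·-147 + -1·-45 = -1515
  a_8 = 3·-1515 + 1·-471 + -1·-147 = -4869
  a_9 = 3·-4869 + 1·-1515 + -1·-471 = -15651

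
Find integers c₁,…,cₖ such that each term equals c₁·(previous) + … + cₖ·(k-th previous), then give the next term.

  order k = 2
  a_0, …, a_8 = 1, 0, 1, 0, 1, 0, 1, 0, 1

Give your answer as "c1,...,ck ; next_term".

  a_2 = 0·0 + 1·1 = 1
  a_3 = 0·1 + 1·0 = 0
  a_4 = 0·0 + 1·1 = 1
  a_5 = 0·1 + 1·0 = 0
  a_6 = 0·0 + 1·1 = 1
  a_7 = 0·1 + 1·0 = 0
  a_8 = 0·0 + 1·1 = 1
  a_9 = 0·1 + 1·0 = 0

0,1 ; 0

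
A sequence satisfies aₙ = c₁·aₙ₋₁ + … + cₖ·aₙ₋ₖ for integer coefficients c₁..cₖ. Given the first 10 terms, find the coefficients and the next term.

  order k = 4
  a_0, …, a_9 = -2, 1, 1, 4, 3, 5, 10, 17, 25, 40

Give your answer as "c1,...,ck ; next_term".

1,0,1,1 ; 67

  a_4 = 1·4 + 0·1 + 1·1 + 1·-2 = 3
  a_5 = 1·3 + 0·4 + 1·1 + 1·1 = 5
  a_6 = 1·5 + 0·3 + 1·4 + 1·1 = 10
  a_7 = 1·10 + 0·5 + 1·3 + 1·4 = 17
  a_8 = 1·17 + 0·10 + 1·5 + 1·3 = 25
  a_9 = 1·25 + 0·17 + 1·10 + 1·5 = 40
  a_10 = 1·40 + 0·25 + 1·17 + 1·10 = 67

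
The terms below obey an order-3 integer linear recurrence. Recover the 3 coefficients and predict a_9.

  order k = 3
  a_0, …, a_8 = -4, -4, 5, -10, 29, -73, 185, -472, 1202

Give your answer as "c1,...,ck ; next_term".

-2,1,-1 ; -3061

  a_3 = -2·5 + 1·-4 + -1·-4 = -10
  a_4 = -2·-10 + 1·5 + -1·-4 = 29
  a_5 = -2·29 + 1·-10 + -1·5 = -73
  a_6 = -2·-73 + 1·29 + -1·-10 = 185
  a_7 = -2·185 + 1·-73 + -1·29 = -472
  a_8 = -2·-472 + 1·185 + -1·-73 = 1202
  a_9 = -2·1202 + 1·-472 + -1·185 = -3061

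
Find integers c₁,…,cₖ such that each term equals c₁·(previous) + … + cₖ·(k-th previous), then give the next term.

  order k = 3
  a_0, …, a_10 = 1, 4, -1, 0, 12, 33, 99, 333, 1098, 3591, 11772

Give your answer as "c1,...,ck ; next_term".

3,0,3 ; 38610

  a_3 = 3·-1 + 0·4 + 3·1 = 0
  a_4 = 3·0 + 0·-1 + 3·4 = 12
  a_5 = 3·12 + 0·0 + 3·-1 = 33
  a_6 = 3·33 + 0·12 + 3·0 = 99
  a_7 = 3·99 + 0·33 + 3·12 = 333
  a_8 = 3·333 + 0·99 + 3·33 = 1098
  a_9 = 3·1098 + 0·333 + 3·99 = 3591
  a_10 = 3·3591 + 0·1098 + 3·333 = 11772
  a_11 = 3·11772 + 0·3591 + 3·1098 = 38610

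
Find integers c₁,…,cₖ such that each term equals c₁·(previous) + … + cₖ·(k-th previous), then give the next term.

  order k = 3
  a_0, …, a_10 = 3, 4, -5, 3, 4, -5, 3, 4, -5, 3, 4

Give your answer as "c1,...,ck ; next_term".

  a_3 = 0·-5 + 0·4 + 1·3 = 3
  a_4 = 0·3 + 0·-5 + 1·4 = 4
  a_5 = 0·4 + 0·3 + 1·-5 = -5
  a_6 = 0·-5 + 0·4 + 1·3 = 3
  a_7 = 0·3 + 0·-5 + 1·4 = 4
  a_8 = 0·4 + 0·3 + 1·-5 = -5
  a_9 = 0·-5 + 0·4 + 1·3 = 3
  a_10 = 0·3 + 0·-5 + 1·4 = 4
  a_11 = 0·4 + 0·3 + 1·-5 = -5

0,0,1 ; -5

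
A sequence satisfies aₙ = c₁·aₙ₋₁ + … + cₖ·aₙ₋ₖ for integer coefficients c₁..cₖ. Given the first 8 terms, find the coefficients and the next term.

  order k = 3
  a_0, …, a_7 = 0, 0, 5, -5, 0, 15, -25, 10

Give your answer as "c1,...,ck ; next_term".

-1,-1,2 ; 45

  a_3 = -1·5 + -1·0 + 2·0 = -5
  a_4 = -1·-5 + -1·5 + 2·0 = 0
  a_5 = -1·0 + -1·-5 + 2·5 = 15
  a_6 = -1·15 + -1·0 + 2·-5 = -25
  a_7 = -1·-25 + -1·15 + 2·0 = 10
  a_8 = -1·10 + -1·-25 + 2·15 = 45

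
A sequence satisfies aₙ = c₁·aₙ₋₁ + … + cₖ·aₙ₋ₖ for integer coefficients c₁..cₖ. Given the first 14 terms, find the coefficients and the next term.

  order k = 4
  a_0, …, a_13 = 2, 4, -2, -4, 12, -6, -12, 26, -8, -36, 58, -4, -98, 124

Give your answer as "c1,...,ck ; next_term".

  a_4 = -1·-4 + -1·-2 + 1·4 + 1·2 = 12
  a_5 = -1·12 + -1·-4 + 1·-2 + 1·4 = -6
  a_6 = -1·-6 + -1·12 + 1·-4 + 1·-2 = -12
  a_7 = -1·-12 + -1·-6 + 1·12 + 1·-4 = 26
  a_8 = -1·26 + -1·-12 + 1·-6 + 1·12 = -8
  a_9 = -1·-8 + -1·26 + 1·-12 + 1·-6 = -36
  a_10 = -1·-36 + -1·-8 + 1·26 + 1·-12 = 58
  a_11 = -1·58 + -1·-36 + 1·-8 + 1·26 = -4
  a_12 = -1·-4 + -1·58 + 1·-36 + 1·-8 = -98
  a_13 = -1·-98 + -1·-4 + 1·58 + 1·-36 = 124
  a_14 = -1·124 + -1·-98 + 1·-4 + 1·58 = 28

-1,-1,1,1 ; 28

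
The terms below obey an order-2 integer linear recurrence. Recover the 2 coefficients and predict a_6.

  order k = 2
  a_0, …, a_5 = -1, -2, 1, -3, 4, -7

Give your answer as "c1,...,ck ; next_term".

  a_2 = -1·-2 + 1·-1 = 1
  a_3 = -1·1 + 1·-2 = -3
  a_4 = -1·-3 + 1·1 = 4
  a_5 = -1·4 + 1·-3 = -7
  a_6 = -1·-7 + 1·4 = 11

-1,1 ; 11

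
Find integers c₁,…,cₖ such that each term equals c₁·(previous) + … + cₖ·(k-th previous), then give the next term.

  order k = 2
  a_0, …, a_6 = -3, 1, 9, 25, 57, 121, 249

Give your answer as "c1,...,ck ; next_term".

  a_2 = 3·1 + -2·-3 = 9
  a_3 = 3·9 + -2·1 = 25
  a_4 = 3·25 + -2·9 = 57
  a_5 = 3·57 + -2·25 = 121
  a_6 = 3·121 + -2·57 = 249
  a_7 = 3·249 + -2·121 = 505

3,-2 ; 505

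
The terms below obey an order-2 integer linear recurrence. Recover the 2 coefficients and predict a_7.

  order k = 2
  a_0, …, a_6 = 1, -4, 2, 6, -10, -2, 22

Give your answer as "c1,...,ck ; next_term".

  a_2 = -1·-4 + -2·1 = 2
  a_3 = -1·2 + -2·-4 = 6
  a_4 = -1·6 + -2·2 = -10
  a_5 = -1·-10 + -2·6 = -2
  a_6 = -1·-2 + -2·-10 = 22
  a_7 = -1·22 + -2·-2 = -18

-1,-2 ; -18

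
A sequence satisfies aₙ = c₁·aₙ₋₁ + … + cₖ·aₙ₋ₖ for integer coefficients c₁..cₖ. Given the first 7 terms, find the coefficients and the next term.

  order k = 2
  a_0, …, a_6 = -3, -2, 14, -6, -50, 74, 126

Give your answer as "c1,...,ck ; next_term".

  a_2 = -1·-2 + -4·-3 = 14
  a_3 = -1·14 + -4·-2 = -6
  a_4 = -1·-6 + -4·14 = -50
  a_5 = -1·-50 + -4·-6 = 74
  a_6 = -1·74 + -4·-50 = 126
  a_7 = -1·126 + -4·74 = -422

-1,-4 ; -422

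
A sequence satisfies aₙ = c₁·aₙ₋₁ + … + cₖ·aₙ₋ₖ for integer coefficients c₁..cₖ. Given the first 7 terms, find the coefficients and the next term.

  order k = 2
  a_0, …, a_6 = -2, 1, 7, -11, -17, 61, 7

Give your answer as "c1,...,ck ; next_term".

-1,-4 ; -251

  a_2 = -1·1 + -4·-2 = 7
  a_3 = -1·7 + -4·1 = -11
  a_4 = -1·-11 + -4·7 = -17
  a_5 = -1·-17 + -4·-11 = 61
  a_6 = -1·61 + -4·-17 = 7
  a_7 = -1·7 + -4·61 = -251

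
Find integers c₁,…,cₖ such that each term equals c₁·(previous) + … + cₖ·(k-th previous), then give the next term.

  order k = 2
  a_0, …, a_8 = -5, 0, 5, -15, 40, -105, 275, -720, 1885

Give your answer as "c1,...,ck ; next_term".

  a_2 = -3·0 + -1·-5 = 5
  a_3 = -3·5 + -1·0 = -15
  a_4 = -3·-15 + -1·5 = 40
  a_5 = -3·40 + -1·-15 = -105
  a_6 = -3·-105 + -1·40 = 275
  a_7 = -3·275 + -1·-105 = -720
  a_8 = -3·-720 + -1·275 = 1885
  a_9 = -3·1885 + -1·-720 = -4935

-3,-1 ; -4935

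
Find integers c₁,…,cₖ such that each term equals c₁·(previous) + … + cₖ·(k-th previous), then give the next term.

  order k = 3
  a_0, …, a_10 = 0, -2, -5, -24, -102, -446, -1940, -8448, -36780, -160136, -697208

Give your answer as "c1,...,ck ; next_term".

  a_3 = 4·-5 + 2·-2 + -2·0 = -24
  a_4 = 4·-24 + 2·-5 + -2·-2 = -102
  a_5 = 4·-102 + 2·-24 + -2·-5 = -446
  a_6 = 4·-446 + 2·-102 + -2·-24 = -1940
  a_7 = 4·-1940 + 2·-446 + -2·-102 = -8448
  a_8 = 4·-8448 + 2·-1940 + -2·-446 = -36780
  a_9 = 4·-36780 + 2·-8448 + -2·-1940 = -160136
  a_10 = 4·-160136 + 2·-36780 + -2·-8448 = -697208
  a_11 = 4·-697208 + 2·-160136 + -2·-36780 = -3035544

4,2,-2 ; -3035544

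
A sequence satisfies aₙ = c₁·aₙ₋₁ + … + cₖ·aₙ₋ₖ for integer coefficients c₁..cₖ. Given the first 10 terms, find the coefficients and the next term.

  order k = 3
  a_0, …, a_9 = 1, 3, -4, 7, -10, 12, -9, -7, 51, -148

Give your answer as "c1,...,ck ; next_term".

-3,-2,1 ; 335

  a_3 = -3·-4 + -2·3 + 1·1 = 7
  a_4 = -3·7 + -2·-4 + 1·3 = -10
  a_5 = -3·-10 + -2·7 + 1·-4 = 12
  a_6 = -3·12 + -2·-10 + 1·7 = -9
  a_7 = -3·-9 + -2·12 + 1·-10 = -7
  a_8 = -3·-7 + -2·-9 + 1·12 = 51
  a_9 = -3·51 + -2·-7 + 1·-9 = -148
  a_10 = -3·-148 + -2·51 + 1·-7 = 335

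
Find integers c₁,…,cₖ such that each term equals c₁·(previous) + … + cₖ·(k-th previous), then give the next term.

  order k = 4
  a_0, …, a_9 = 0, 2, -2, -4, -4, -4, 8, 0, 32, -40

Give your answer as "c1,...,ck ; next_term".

-1,2,-2,-2 ; 88

  a_4 = -1·-4 + 2·-2 + -2·2 + -2·0 = -4
  a_5 = -1·-4 + 2·-4 + -2·-2 + -2·2 = -4
  a_6 = -1·-4 + 2·-4 + -2·-4 + -2·-2 = 8
  a_7 = -1·8 + 2·-4 + -2·-4 + -2·-4 = 0
  a_8 = -1·0 + 2·8 + -2·-4 + -2·-4 = 32
  a_9 = -1·32 + 2·0 + -2·8 + -2·-4 = -40
  a_10 = -1·-40 + 2·32 + -2·0 + -2·8 = 88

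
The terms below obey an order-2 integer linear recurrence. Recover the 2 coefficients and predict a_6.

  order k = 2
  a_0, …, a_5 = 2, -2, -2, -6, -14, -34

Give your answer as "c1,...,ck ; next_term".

  a_2 = 2·-2 + 1·2 = -2
  a_3 = 2·-2 + 1·-2 = -6
  a_4 = 2·-6 + 1·-2 = -14
  a_5 = 2·-14 + 1·-6 = -34
  a_6 = 2·-34 + 1·-14 = -82

2,1 ; -82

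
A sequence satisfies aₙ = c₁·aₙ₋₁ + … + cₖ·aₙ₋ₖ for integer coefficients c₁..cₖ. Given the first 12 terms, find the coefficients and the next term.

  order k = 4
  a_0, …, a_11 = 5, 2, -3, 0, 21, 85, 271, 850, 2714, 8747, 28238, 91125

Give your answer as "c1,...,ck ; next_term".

4,-3,1,2 ; 293961

  a_4 = 4·0 + -3·-3 + 1·2 + 2·5 = 21
  a_5 = 4·21 + -3·0 + 1·-3 + 2·2 = 85
  a_6 = 4·85 + -3·21 + 1·0 + 2·-3 = 271
  a_7 = 4·271 + -3·85 + 1·21 + 2·0 = 850
  a_8 = 4·850 + -3·271 + 1·85 + 2·21 = 2714
  a_9 = 4·2714 + -3·850 + 1·271 + 2·85 = 8747
  a_10 = 4·8747 + -3·2714 + 1·850 + 2·271 = 28238
  a_11 = 4·28238 + -3·8747 + 1·2714 + 2·850 = 91125
  a_12 = 4·91125 + -3·28238 + 1·8747 + 2·2714 = 293961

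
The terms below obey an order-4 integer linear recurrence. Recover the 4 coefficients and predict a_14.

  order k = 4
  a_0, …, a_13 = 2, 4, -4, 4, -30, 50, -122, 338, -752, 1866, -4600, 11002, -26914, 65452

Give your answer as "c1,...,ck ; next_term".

-1,2,-4,-1 ; -158688

  a_4 = -1·4 + 2·-4 + -4·4 + -1·2 = -30
  a_5 = -1·-30 + 2·4 + -4·-4 + -1·4 = 50
  a_6 = -1·50 + 2·-30 + -4·4 + -1·-4 = -122
  a_7 = -1·-122 + 2·50 + -4·-30 + -1·4 = 338
  a_8 = -1·338 + 2·-122 + -4·50 + -1·-30 = -752
  a_9 = -1·-752 + 2·338 + -4·-122 + -1·50 = 1866
  a_10 = -1·1866 + 2·-752 + -4·338 + -1·-122 = -4600
  a_11 = -1·-4600 + 2·1866 + -4·-752 + -1·338 = 11002
  a_12 = -1·11002 + 2·-4600 + -4·1866 + -1·-752 = -26914
  a_13 = -1·-26914 + 2·11002 + -4·-4600 + -1·1866 = 65452
  a_14 = -1·65452 + 2·-26914 + -4·11002 + -1·-4600 = -158688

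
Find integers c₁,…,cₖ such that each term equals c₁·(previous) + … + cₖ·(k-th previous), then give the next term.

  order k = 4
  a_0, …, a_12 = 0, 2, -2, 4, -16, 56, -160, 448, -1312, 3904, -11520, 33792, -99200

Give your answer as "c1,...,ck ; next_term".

-3,-2,-4,4 ; 291712

  a_4 = -3·4 + -2·-2 + -4·2 + 4·0 = -16
  a_5 = -3·-16 + -2·4 + -4·-2 + 4·2 = 56
  a_6 = -3·56 + -2·-16 + -4·4 + 4·-2 = -160
  a_7 = -3·-160 + -2·56 + -4·-16 + 4·4 = 448
  a_8 = -3·448 + -2·-160 + -4·56 + 4·-16 = -1312
  a_9 = -3·-1312 + -2·448 + -4·-160 + 4·56 = 3904
  a_10 = -3·3904 + -2·-1312 + -4·448 + 4·-160 = -11520
  a_11 = -3·-11520 + -2·3904 + -4·-1312 + 4·448 = 33792
  a_12 = -3·33792 + -2·-11520 + -4·3904 + 4·-1312 = -99200
  a_13 = -3·-99200 + -2·33792 + -4·-11520 + 4·3904 = 291712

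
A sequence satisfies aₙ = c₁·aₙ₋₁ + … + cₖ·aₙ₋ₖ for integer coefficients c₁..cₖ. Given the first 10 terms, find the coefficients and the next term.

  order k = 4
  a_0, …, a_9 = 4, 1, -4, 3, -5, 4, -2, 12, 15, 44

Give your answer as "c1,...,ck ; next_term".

2,1,-3,-1 ; 69

  a_4 = 2·3 + 1·-4 + -3·1 + -1·4 = -5
  a_5 = 2·-5 + 1·3 + -3·-4 + -1·1 = 4
  a_6 = 2·4 + 1·-5 + -3·3 + -1·-4 = -2
  a_7 = 2·-2 + 1·4 + -3·-5 + -1·3 = 12
  a_8 = 2·12 + 1·-2 + -3·4 + -1·-5 = 15
  a_9 = 2·15 + 1·12 + -3·-2 + -1·4 = 44
  a_10 = 2·44 + 1·15 + -3·12 + -1·-2 = 69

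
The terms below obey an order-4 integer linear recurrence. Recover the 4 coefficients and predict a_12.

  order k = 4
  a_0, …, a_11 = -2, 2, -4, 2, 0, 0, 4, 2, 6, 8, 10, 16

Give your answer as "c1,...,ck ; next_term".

1,1,0,-1 ; 20

  a_4 = 1·2 + 1·-4 + 0·2 + -1·-2 = 0
  a_5 = 1·0 + 1·2 + 0·-4 + -1·2 = 0
  a_6 = 1·0 + 1·0 + 0·2 + -1·-4 = 4
  a_7 = 1·4 + 1·0 + 0·0 + -1·2 = 2
  a_8 = 1·2 + 1·4 + 0·0 + -1·0 = 6
  a_9 = 1·6 + 1·2 + 0·4 + -1·0 = 8
  a_10 = 1·8 + 1·6 + 0·2 + -1·4 = 10
  a_11 = 1·10 + 1·8 + 0·6 + -1·2 = 16
  a_12 = 1·16 + 1·10 + 0·8 + -1·6 = 20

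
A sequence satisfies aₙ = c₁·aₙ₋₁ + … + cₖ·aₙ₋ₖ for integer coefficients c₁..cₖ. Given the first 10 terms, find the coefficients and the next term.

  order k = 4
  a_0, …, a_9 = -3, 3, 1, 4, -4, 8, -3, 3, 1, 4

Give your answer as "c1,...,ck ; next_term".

-1,0,1,1 ; -4

  a_4 = -1·4 + 0·1 + 1·3 + 1·-3 = -4
  a_5 = -1·-4 + 0·4 + 1·1 + 1·3 = 8
  a_6 = -1·8 + 0·-4 + 1·4 + 1·1 = -3
  a_7 = -1·-3 + 0·8 + 1·-4 + 1·4 = 3
  a_8 = -1·3 + 0·-3 + 1·8 + 1·-4 = 1
  a_9 = -1·1 + 0·3 + 1·-3 + 1·8 = 4
  a_10 = -1·4 + 0·1 + 1·3 + 1·-3 = -4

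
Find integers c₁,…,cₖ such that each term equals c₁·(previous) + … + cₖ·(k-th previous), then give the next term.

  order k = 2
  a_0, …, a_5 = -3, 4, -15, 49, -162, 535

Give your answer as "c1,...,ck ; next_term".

-3,1 ; -1767

  a_2 = -3·4 + 1·-3 = -15
  a_3 = -3·-15 + 1·4 = 49
  a_4 = -3·49 + 1·-15 = -162
  a_5 = -3·-162 + 1·49 = 535
  a_6 = -3·535 + 1·-162 = -1767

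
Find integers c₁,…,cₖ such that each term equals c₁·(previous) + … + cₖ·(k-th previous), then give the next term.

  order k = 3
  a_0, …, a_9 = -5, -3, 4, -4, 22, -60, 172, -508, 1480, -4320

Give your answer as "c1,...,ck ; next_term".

-2,2,-2 ; 12616

  a_3 = -2·4 + 2·-3 + -2·-5 = -4
  a_4 = -2·-4 + 2·4 + -2·-3 = 22
  a_5 = -2·22 + 2·-4 + -2·4 = -60
  a_6 = -2·-60 + 2·22 + -2·-4 = 172
  a_7 = -2·172 + 2·-60 + -2·22 = -508
  a_8 = -2·-508 + 2·172 + -2·-60 = 1480
  a_9 = -2·1480 + 2·-508 + -2·172 = -4320
  a_10 = -2·-4320 + 2·1480 + -2·-508 = 12616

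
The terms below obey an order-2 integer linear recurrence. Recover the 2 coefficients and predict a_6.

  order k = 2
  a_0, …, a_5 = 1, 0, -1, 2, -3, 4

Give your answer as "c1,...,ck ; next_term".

  a_2 = -2·0 + -1·1 = -1
  a_3 = -2·-1 + -1·0 = 2
  a_4 = -2·2 + -1·-1 = -3
  a_5 = -2·-3 + -1·2 = 4
  a_6 = -2·4 + -1·-3 = -5

-2,-1 ; -5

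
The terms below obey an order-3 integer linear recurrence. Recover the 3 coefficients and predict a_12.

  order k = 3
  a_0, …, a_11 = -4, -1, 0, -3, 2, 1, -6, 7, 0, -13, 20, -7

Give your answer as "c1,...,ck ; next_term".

-1,-1,1 ; -26

  a_3 = -1·0 + -1·-1 + 1·-4 = -3
  a_4 = -1·-3 + -1·0 + 1·-1 = 2
  a_5 = -1·2 + -1·-3 + 1·0 = 1
  a_6 = -1·1 + -1·2 + 1·-3 = -6
  a_7 = -1·-6 + -1·1 + 1·2 = 7
  a_8 = -1·7 + -1·-6 + 1·1 = 0
  a_9 = -1·0 + -1·7 + 1·-6 = -13
  a_10 = -1·-13 + -1·0 + 1·7 = 20
  a_11 = -1·20 + -1·-13 + 1·0 = -7
  a_12 = -1·-7 + -1·20 + 1·-13 = -26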